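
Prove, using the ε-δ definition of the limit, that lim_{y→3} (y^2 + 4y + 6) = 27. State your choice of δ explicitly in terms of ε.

Fix ε > 0. We want δ > 0 such that 0 < |y − 3| < δ implies |(y^2 + 4y + 6) − 27| < ε.
(y^2 + 4y + 6) − 27 = y^2 + 4y - 21 = (y − 3)(y + 7).
So |(y^2 + 4y + 6) − 27| = |y − 3|·|y + 7|.
Assume first that |y − 3| < 2, so |y| < 5. Then |y + 7| ≤ 5 + 7 = 12.
Hence |(y^2 + 4y + 6) − 27| ≤ 12|y − 3| < ε provided |y − 3| < ε/12.
Choosing δ = min(2, ε/12) ensures both conditions, hence |(y^2 + 4y + 6) − 27| < ε.

δ = min(2, ε/12)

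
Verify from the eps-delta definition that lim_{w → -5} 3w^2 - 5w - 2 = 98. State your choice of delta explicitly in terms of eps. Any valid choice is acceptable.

delta = min(1, eps/38)

Fix eps > 0. We want delta > 0 such that 0 < |w + 5| < delta implies |(3w^2 - 5w - 2) − 98| < eps.
(3w^2 - 5w - 2) − 98 = 3w^2 - 5w - 100 = (w + 5)(3w - 20).
So |(3w^2 - 5w - 2) − 98| = |w + 5|·|3w - 20|.
Assume first that |w + 5| < 1, so |w| < 6. Then |3w - 20| ≤ 3·6 + 20 = 38.
Hence |(3w^2 - 5w - 2) − 98| ≤ 38|w + 5| < eps provided |w + 5| < eps/38.
Choosing delta = min(1, eps/38) ensures both conditions, hence |(3w^2 - 5w - 2) − 98| < eps.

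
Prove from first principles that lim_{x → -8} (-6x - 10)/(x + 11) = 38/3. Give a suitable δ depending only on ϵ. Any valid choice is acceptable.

Let ϵ > 0 be given. We want δ > 0 with 0 < |x + 8| < δ ⇒ |(-6x - 10)/(x + 11) − (38/3)| < ϵ.
Combining over a common denominator, (-6x - 10)/(x + 11) − (38/3) = [(-6x - 10)·3 − 38·(x + 11)] / [3·(x + 11)] = -56(x + 8) / (3(x + 11)).
So |(-6x - 10)/(x + 11) − (38/3)| = 56|x + 8| / (3·|x + 11|).
Restrict δ ≤ 3/2. Then |x + 8| < 3/2 gives |x + 11| = |(x + 8) + 3| ≥ 3 − 3/2 = 3/2.
Hence |(-6x - 10)/(x + 11) − (38/3)| < 56|x + 8|/(3·(3/2)) = (112/9)|x + 8|, which is < ϵ once |x + 8| < (9/112)ϵ.
Take δ = min(3/2, (9/112)ϵ). Then 0 < |x + 8| < δ forces both bounds, so |(-6x - 10)/(x + 11) − (38/3)| < ϵ.

δ = min(3/2, (9/112)ϵ)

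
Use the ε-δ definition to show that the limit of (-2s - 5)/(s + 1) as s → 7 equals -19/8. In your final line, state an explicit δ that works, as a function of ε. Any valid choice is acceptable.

Suppose ε > 0. We want δ > 0 with 0 < |s − 7| < δ ⇒ |(-2s - 5)/(s + 1) + 19/8| < ε.
Combining over a common denominator, (-2s - 5)/(s + 1) + 19/8 = [(-2s - 5)·8 − (-19)·(s + 1)] / [8·(s + 1)] = 3(s − 7) / (8(s + 1)).
So |(-2s - 5)/(s + 1) + 19/8| = 3|s − 7| / (8·|s + 1|).
Restrict δ ≤ 4. Then |s − 7| < 4 gives |s + 1| = |(s − 7) + 8| ≥ 8 − 4 = 4.
Hence |(-2s - 5)/(s + 1) + 19/8| < 3|s − 7|/(8·4) = (3/32)|s − 7|, which is < ε once |s − 7| < (32/3)ε.
Take δ = min(4, (32/3)ε). Then 0 < |s − 7| < δ forces both bounds, so |(-2s - 5)/(s + 1) + 19/8| < ε.

δ = min(4, (32/3)ε)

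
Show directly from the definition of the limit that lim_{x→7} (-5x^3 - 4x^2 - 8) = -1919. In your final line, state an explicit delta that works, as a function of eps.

delta = min(2, eps/1029)

Fix eps > 0. We want delta > 0 such that 0 < |x − 7| < delta implies |(-5x^3 - 4x^2 - 8) + 1919| < eps.
(-5x^3 - 4x^2 - 8) + 1919 = -5x^3 - 4x^2 + 1911 = (x − 7)(-5x^2 - 39x - 273).
So |(-5x^3 - 4x^2 - 8) + 1919| = |x − 7|·|-5x^2 - 39x - 273|.
Require delta ≤ 2. Then |x − 7| < 2 gives |x| < 9, and by the triangle inequality |-5x^2 - 39x - 273| ≤ 5·9^2 + 39·9 + 273 = 1029.
Hence |(-5x^3 - 4x^2 - 8) + 1919| ≤ 1029|x − 7| < eps provided |x − 7| < eps/1029.
Take delta = min(2, eps/1029). Then 0 < |x − 7| < delta gives both |x − 7| < 2 and |x − 7| < eps/1029, so |(-5x^3 - 4x^2 - 8) + 1919| < eps.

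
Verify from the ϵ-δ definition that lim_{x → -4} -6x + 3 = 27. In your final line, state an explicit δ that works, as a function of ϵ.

Suppose ϵ > 0. We need δ > 0 so that 0 < |x + 4| < δ implies |(-6x + 3) − 27| < ϵ.
|(-6x + 3) − 27| = |-6x - 24| = 6|x + 4|.
So 6|x + 4| < ϵ exactly when |x + 4| < ϵ/6.
Take δ = ϵ/6. If 0 < |x + 4| < δ then |(-6x + 3) − 27| = 6|x + 4| < 6·(ϵ/6) = ϵ.

δ = ϵ/6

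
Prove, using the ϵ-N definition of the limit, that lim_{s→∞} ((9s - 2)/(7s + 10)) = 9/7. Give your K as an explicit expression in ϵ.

Fix ϵ > 0. We seek K > 0 such that s > K implies |(9s - 2)/(7s + 10) − (9/7)| < ϵ.
(9s - 2)/(7s + 10) − (9/7) = (7(9s - 2) − 9(7s + 10)) / (7(7s + 10)) = -104/(7(7s + 10)).
For s > 0 we have 7s + 10 > 7s, so |(9s - 2)/(7s + 10) − (9/7)| = 104/(7(7s + 10)) < 104/(7·7s) = (104/49)/s.
Thus |(9s - 2)/(7s + 10) − (9/7)| < ϵ whenever s > (104/49)/ϵ.
Take K = (104/49)/ϵ. If s > K then |(9s - 2)/(7s + 10) − (9/7)| < (104/49)/s < ϵ.

K = (104/49)/ϵ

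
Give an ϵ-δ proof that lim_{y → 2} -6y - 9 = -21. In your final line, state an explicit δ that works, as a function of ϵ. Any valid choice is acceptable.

δ = ϵ/6

Let ϵ > 0 be given. We need δ > 0 so that 0 < |y − 2| < δ implies |(-6y - 9) + 21| < ϵ.
Since (-6y - 9) + 21 = -6(y − 2), we have |(-6y - 9) + 21| = 6|y − 2|.
Thus it suffices that |y − 2| < ϵ/6.
Choosing δ = ϵ/6 gives |(-6y - 9) + 21| = 6|y − 2| < ϵ whenever |y − 2| < δ.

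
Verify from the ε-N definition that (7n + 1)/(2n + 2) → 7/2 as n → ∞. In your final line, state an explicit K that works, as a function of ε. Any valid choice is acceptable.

K = 3/ε

Fix ε > 0. For n ≥ 1, |(7n + 1)/(2n + 2) − (7/2)| = |-12|/(2(2n + 2)) = 12/(2(2n + 2)).
Since 2n + 2 ≥ 2n for n ≥ 1, this is ≤ 12/(2·2n) = 3/n.
So |(7n + 1)/(2n + 2) − (7/2)| < ε whenever n > 3/ε.
Take K = 3/ε. If n > K then |(7n + 1)/(2n + 2) − (7/2)| ≤ 3/n < ε.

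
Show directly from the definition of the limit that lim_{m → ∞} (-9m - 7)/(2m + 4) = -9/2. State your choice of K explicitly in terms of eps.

Suppose eps > 0. For m ≥ 1, |(-9m - 7)/(2m + 4) + 9/2| = |22|/(2(2m + 4)) = 22/(2(2m + 4)).
Since 2m + 4 ≥ 2m for m ≥ 1, this is ≤ 22/(2·2m) = (11/2)/m.
So |(-9m - 7)/(2m + 4) + 9/2| < eps whenever m > (11/2)/eps.
Take K = (11/2)/eps. If m > K then |(-9m - 7)/(2m + 4) + 9/2| ≤ (11/2)/m < eps.

K = (11/2)/eps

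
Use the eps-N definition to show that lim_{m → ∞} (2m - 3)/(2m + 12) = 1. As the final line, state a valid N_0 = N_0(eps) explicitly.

N_0 = (15/2)/eps

Let eps > 0 be given. For m ≥ 1, |(2m - 3)/(2m + 12) − 1| = |-30|/(2(2m + 12)) = 30/(2(2m + 12)).
Since 2m + 12 ≥ 2m for m ≥ 1, this is ≤ 30/(2·2m) = (15/2)/m.
So |(2m - 3)/(2m + 12) − 1| < eps whenever m > (15/2)/eps.
Take N_0 = (15/2)/eps. If m > N_0 then |(2m - 3)/(2m + 12) − 1| ≤ (15/2)/m < eps.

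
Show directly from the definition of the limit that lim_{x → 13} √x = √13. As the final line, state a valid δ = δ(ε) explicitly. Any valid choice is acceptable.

δ = min(13, √13·ε)

Suppose ε > 0. We want δ > 0 such that 0 < |x − 13| < δ implies |√x − √13| < ε.
Multiplying by the conjugate, |√x − √13| = |x − 13|/(√x + √13).
Restrict δ ≤ 13 so that |x − 13| < 13 forces x > 0, and then √x + √13 > √13.
Hence |√x − √13| < |x − 13|/√13, which is < ε once |x − 13| < √13·ε.
Take δ = min(13, √13·ε). If 0 < |x − 13| < δ then x > 0 and |√x − √13| < |x − 13|/√13 < ε.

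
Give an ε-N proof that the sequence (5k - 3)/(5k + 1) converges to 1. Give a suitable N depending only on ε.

N = (4/5)/ε

Fix ε > 0. For k ≥ 1, |(5k - 3)/(5k + 1) − 1| = |-20|/(5(5k + 1)) = 20/(5(5k + 1)).
Since 5k + 1 ≥ 5k for k ≥ 1, this is ≤ 20/(5·5k) = (4/5)/k.
So |(5k - 3)/(5k + 1) − 1| < ε whenever k > (4/5)/ε.
Take N = (4/5)/ε. If k > N then |(5k - 3)/(5k + 1) − 1| ≤ (4/5)/k < ε.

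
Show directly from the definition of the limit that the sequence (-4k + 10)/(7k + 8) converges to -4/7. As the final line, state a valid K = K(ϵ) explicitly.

K = (102/49)/ϵ

Suppose ϵ > 0. For k ≥ 1, |(-4k + 10)/(7k + 8) + 4/7| = |102|/(7(7k + 8)) = 102/(7(7k + 8)).
Since 7k + 8 ≥ 7k for k ≥ 1, this is ≤ 102/(7·7k) = (102/49)/k.
So |(-4k + 10)/(7k + 8) + 4/7| < ϵ whenever k > (102/49)/ϵ.
Take K = (102/49)/ϵ. If k > K then |(-4k + 10)/(7k + 8) + 4/7| ≤ (102/49)/k < ϵ.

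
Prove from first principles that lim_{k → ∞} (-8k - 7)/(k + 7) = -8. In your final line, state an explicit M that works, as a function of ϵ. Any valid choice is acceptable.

M = 49/ϵ

Fix ϵ > 0. For k ≥ 1, |(-8k - 7)/(k + 7) + 8| = |49|/((k + 7)) = 49/((k + 7)).
Since k + 7 ≥ k for k ≥ 1, this is ≤ 49/(k) = 49/k.
So |(-8k - 7)/(k + 7) + 8| < ϵ whenever k > 49/ϵ.
Take M = 49/ϵ. If k > M then |(-8k - 7)/(k + 7) + 8| ≤ 49/k < ϵ.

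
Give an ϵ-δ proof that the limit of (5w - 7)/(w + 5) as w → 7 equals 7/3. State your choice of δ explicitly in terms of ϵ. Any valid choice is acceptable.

Suppose ϵ > 0. We want δ > 0 with 0 < |w − 7| < δ ⇒ |(5w - 7)/(w + 5) − (7/3)| < ϵ.
Combining over a common denominator, (5w - 7)/(w + 5) − (7/3) = [(5w - 7)·12 − 28·(w + 5)] / [12·(w + 5)] = 32(w − 7) / (12(w + 5)).
So |(5w - 7)/(w + 5) − (7/3)| = 32|w − 7| / (12·|w + 5|).
Require δ ≤ 6, so |w + 5| ≥ |12| − |w − 7| > 12 − 6 = 6.
Hence |(5w - 7)/(w + 5) − (7/3)| < 32|w − 7|/(12·6) = (4/9)|w − 7|, which is < ϵ once |w − 7| < (9/4)ϵ.
Take δ = min(6, (9/4)ϵ). Then 0 < |w − 7| < δ forces both bounds, so |(5w - 7)/(w + 5) − (7/3)| < ϵ.

δ = min(6, (9/4)ϵ)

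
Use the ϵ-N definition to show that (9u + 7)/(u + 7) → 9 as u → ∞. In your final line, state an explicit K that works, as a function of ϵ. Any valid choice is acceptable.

Fix ϵ > 0. We seek K > 0 such that u > K implies |(9u + 7)/(u + 7) − 9| < ϵ.
(9u + 7)/(u + 7) − 9 = ((9u + 7) − 9(u + 7)) / ((u + 7)) = -56/((u + 7)).
For u > 0 we have u + 7 > u, so |(9u + 7)/(u + 7) − 9| = 56/((u + 7)) < 56/(u) = 56/u.
Thus |(9u + 7)/(u + 7) − 9| < ϵ whenever u > 56/ϵ.
Take K = 56/ϵ. If u > K then |(9u + 7)/(u + 7) − 9| < 56/u < ϵ.

K = 56/ϵ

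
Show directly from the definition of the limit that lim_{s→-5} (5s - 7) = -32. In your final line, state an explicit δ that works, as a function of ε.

Let ε > 0 be given. We need δ > 0 so that 0 < |s + 5| < δ implies |(5s - 7) + 32| < ε.
Since (5s - 7) + 32 = 5(s + 5), we have |(5s - 7) + 32| = 5|s + 5|.
Thus it suffices that |s + 5| < ε/5.
Choosing δ = ε/5 gives |(5s - 7) + 32| = 5|s + 5| < ε whenever |s + 5| < δ.

δ = ε/5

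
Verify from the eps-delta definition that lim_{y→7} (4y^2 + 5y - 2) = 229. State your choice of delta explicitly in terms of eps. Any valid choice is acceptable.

Let eps > 0. We want delta > 0 such that 0 < |y − 7| < delta implies |(4y^2 + 5y - 2) − 229| < eps.
(4y^2 + 5y - 2) − 229 = 4y^2 + 5y - 231 = (y − 7)(4y + 33).
So |(4y^2 + 5y - 2) − 229| = |y − 7|·|4y + 33|.
Require delta ≤ 1. Then |y − 7| < 1 gives |y| < 8, and by the triangle inequality |4y + 33| ≤ 4·8 + 33 = 65.
Hence |(4y^2 + 5y - 2) − 229| ≤ 65|y − 7| < eps provided |y − 7| < eps/65.
Choosing delta = min(1, eps/65) ensures both conditions, hence |(4y^2 + 5y - 2) − 229| < eps.

delta = min(1, eps/65)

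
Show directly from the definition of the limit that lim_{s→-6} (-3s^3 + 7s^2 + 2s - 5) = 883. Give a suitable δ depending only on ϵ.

Let ϵ > 0. We want δ > 0 such that 0 < |s + 6| < δ implies |(-3s^3 + 7s^2 + 2s - 5) − 883| < ϵ.
(-3s^3 + 7s^2 + 2s - 5) − 883 = -3s^3 + 7s^2 + 2s - 888 = (s + 6)(-3s^2 + 25s - 148).
So |(-3s^3 + 7s^2 + 2s - 5) − 883| = |s + 6|·|-3s^2 + 25s - 148|.
Require δ ≤ 1. Then |s + 6| < 1 gives |s| < 7, and by the triangle inequality |-3s^2 + 25s - 148| ≤ 3·7^2 + 25·7 + 148 = 470.
Hence |(-3s^3 + 7s^2 + 2s - 5) − 883| ≤ 470|s + 6| < ϵ provided |s + 6| < ϵ/470.
Choosing δ = min(1, ϵ/470) ensures both conditions, hence |(-3s^3 + 7s^2 + 2s - 5) − 883| < ϵ.

δ = min(1, ϵ/470)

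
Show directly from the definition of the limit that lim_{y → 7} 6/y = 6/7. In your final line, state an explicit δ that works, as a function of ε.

Fix ε > 0. We seek δ > 0 such that 0 < |y − 7| < δ implies |6/y − (6/7)| < ε.
|6/y − (6/7)| = 6·|7 − y|/(7·|y|) = 6|y − 7|/(7|y|).
Require δ ≤ 7/2 so that |y| > 7 − 7/2 = 7/2, hence 7|y| > 49/2.
Then |6/y − (6/7)| < 6|y − 7|/(49/2), which is < ε when |y − 7| < (49/12)ε.
Take δ = min(7/2, (49/12)ε). Then 0 < |y − 7| < δ gives both |y − 7| < 7/2 and |y − 7| < (49/12)ε, so |6/y − (6/7)| < ε.

δ = min(7/2, (49/12)ε)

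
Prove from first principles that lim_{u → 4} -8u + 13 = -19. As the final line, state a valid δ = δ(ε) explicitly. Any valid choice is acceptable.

Let ε > 0. We need δ > 0 so that 0 < |u − 4| < δ implies |(-8u + 13) + 19| < ε.
Since (-8u + 13) + 19 = -8(u − 4), we have |(-8u + 13) + 19| = 8|u − 4|.
Thus it suffices that |u − 4| < ε/8.
Choosing δ = ε/8 gives |(-8u + 13) + 19| = 8|u − 4| < ε whenever |u − 4| < δ.

δ = ε/8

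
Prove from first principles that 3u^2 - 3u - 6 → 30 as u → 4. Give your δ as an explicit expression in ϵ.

Let ϵ > 0. We want δ > 0 such that 0 < |u − 4| < δ implies |(3u^2 - 3u - 6) − 30| < ϵ.
(3u^2 - 3u - 6) − 30 = 3u^2 - 3u - 36 = (u − 4)(3u + 9).
So |(3u^2 - 3u - 6) − 30| = |u − 4|·|3u + 9|.
Assume first that |u − 4| < 2, so |u| < 6. Then |3u + 9| ≤ 3·6 + 9 = 27.
Hence |(3u^2 - 3u - 6) − 30| ≤ 27|u − 4| < ϵ provided |u − 4| < ϵ/27.
Choosing δ = min(2, ϵ/27) ensures both conditions, hence |(3u^2 - 3u - 6) − 30| < ϵ.

δ = min(2, ϵ/27)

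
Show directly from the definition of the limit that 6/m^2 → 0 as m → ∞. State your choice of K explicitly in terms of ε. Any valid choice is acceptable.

K = (6/ε)^{1/2}

Fix ε > 0. For m ≥ 1, |6/m^2 − 0| = 6/m^2.
6/m^2 < ε ⇔ m^2 > 6/ε ⇔ m > (6/ε)^{1/2}.
Take K = (6/ε)^{1/2}. Then m > K implies 6/m^2 < ε.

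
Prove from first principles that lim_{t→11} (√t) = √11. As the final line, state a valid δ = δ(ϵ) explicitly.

Let ϵ > 0. We want δ > 0 such that 0 < |t − 11| < δ implies |√t − √11| < ϵ.
Rationalise: √t − √11 = (t − 11)/(√t + √11), so |√t − √11| = |t − 11|/(√t + √11).
Restrict δ ≤ 11 so that |t − 11| < 11 forces t > 0, and then √t + √11 > √11.
Hence |√t − √11| < |t − 11|/√11, which is < ϵ once |t − 11| < √11·ϵ.
Take δ = min(11, √11·ϵ). If 0 < |t − 11| < δ then t > 0 and |√t − √11| < |t − 11|/√11 < ϵ.

δ = min(11, √11·ϵ)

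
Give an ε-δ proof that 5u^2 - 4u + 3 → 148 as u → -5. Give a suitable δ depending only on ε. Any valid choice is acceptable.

δ = min(1, ε/59)

Fix ε > 0. We want δ > 0 such that 0 < |u + 5| < δ implies |(5u^2 - 4u + 3) − 148| < ε.
(5u^2 - 4u + 3) − 148 = 5u^2 - 4u - 145 = (u + 5)(5u - 29).
So |(5u^2 - 4u + 3) − 148| = |u + 5|·|5u - 29|.
Require δ ≤ 1. Then |u + 5| < 1 gives |u| < 6, and by the triangle inequality |5u - 29| ≤ 5·6 + 29 = 59.
Hence |(5u^2 - 4u + 3) − 148| ≤ 59|u + 5| < ε provided |u + 5| < ε/59.
Choosing δ = min(1, ε/59) ensures both conditions, hence |(5u^2 - 4u + 3) − 148| < ε.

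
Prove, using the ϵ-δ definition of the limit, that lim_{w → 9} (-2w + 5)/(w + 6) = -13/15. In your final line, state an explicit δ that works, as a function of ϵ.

δ = min(15/2, (225/34)ϵ)

Let ϵ > 0. We want δ > 0 with 0 < |w − 9| < δ ⇒ |(-2w + 5)/(w + 6) + 13/15| < ϵ.
Combining over a common denominator, (-2w + 5)/(w + 6) + 13/15 = [(-2w + 5)·15 − (-13)·(w + 6)] / [15·(w + 6)] = -17(w − 9) / (15(w + 6)).
So |(-2w + 5)/(w + 6) + 13/15| = 17|w − 9| / (15·|w + 6|).
Require δ ≤ 15/2, so |w + 6| ≥ |15| − |w − 9| > 15 − 15/2 = 15/2.
Hence |(-2w + 5)/(w + 6) + 13/15| < 17|w − 9|/(15·(15/2)) = (34/225)|w − 9|, which is < ϵ once |w − 9| < (225/34)ϵ.
Take δ = min(15/2, (225/34)ϵ). Then 0 < |w − 9| < δ forces both bounds, so |(-2w + 5)/(w + 6) + 13/15| < ϵ.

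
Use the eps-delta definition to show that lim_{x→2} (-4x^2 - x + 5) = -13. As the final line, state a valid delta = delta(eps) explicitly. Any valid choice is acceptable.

delta = min(2, eps/25)

Fix eps > 0. We want delta > 0 such that 0 < |x − 2| < delta implies |(-4x^2 - x + 5) + 13| < eps.
(-4x^2 - x + 5) + 13 = -4x^2 - x + 18 = (x − 2)(-4x - 9).
So |(-4x^2 - x + 5) + 13| = |x − 2|·|-4x - 9|.
Assume first that |x − 2| < 2, so |x| < 4. Then |-4x - 9| ≤ 4·4 + 9 = 25.
Hence |(-4x^2 - x + 5) + 13| ≤ 25|x − 2| < eps provided |x − 2| < eps/25.
Choosing delta = min(2, eps/25) ensures both conditions, hence |(-4x^2 - x + 5) + 13| < eps.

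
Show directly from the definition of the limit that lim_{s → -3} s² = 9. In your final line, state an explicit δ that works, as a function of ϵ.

Fix ϵ > 0. We seek δ > 0 with 0 < |s + 3| < δ ⇒ |s² − 9| < ϵ.
Factor: s² − 9 = (s + 3)(s - 3), so |s² − 9| = |s + 3|·|s - 3|.
Impose δ ≤ 1 so that |s| < 4; then |s - 3| ≤ 7.
Hence |s² − 9| ≤ 7|s + 3|, which is < ϵ once |s + 3| < ϵ/7.
Take δ = min(1, ϵ/7). If 0 < |s + 3| < δ then both bounds hold and |s² − 9| ≤ 7|s + 3| < 7·(ϵ/7) = ϵ.

δ = min(1, ϵ/7)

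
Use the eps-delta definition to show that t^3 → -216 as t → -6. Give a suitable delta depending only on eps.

delta = min(2, eps/148)

Fix eps > 0. We seek delta > 0 with 0 < |t + 6| < delta ⇒ |t^3 + 216| < eps.
Factor: t^3 + 216 = (t + 6)(t^2 - 6t + 36), so |t^3 + 216| = |t + 6|·|t^2 - 6t + 36|.
Impose delta ≤ 2 so that |t| < 8; then |t^2 - 6t + 36| ≤ 148.
Hence |t^3 + 216| ≤ 148|t + 6|, which is < eps once |t + 6| < eps/148.
Take delta = min(2, eps/148). If 0 < |t + 6| < delta then both bounds hold and |t^3 + 216| ≤ 148|t + 6| < 148·(eps/148) = eps.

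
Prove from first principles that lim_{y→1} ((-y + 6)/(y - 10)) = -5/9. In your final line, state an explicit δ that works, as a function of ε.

Fix ε > 0. We want δ > 0 with 0 < |y − 1| < δ ⇒ |(-y + 6)/(y - 10) + 5/9| < ε.
Combining over a common denominator, (-y + 6)/(y - 10) + 5/9 = [(-y + 6)·(-9) − 5·(y - 10)] / [(-9)·(y - 10)] = 4(y − 1) / ((-9)(y - 10)).
So |(-y + 6)/(y - 10) + 5/9| = 4|y − 1| / (9·|y − 10|).
Require δ ≤ 9/2, so |y − 10| ≥ |-9| − |y − 1| > 9 − 9/2 = 9/2.
Hence |(-y + 6)/(y - 10) + 5/9| < 4|y − 1|/(9·(9/2)) = (8/81)|y − 1|, which is < ε once |y − 1| < (81/8)ε.
Take δ = min(9/2, (81/8)ε). Then 0 < |y − 1| < δ forces both bounds, so |(-y + 6)/(y - 10) + 5/9| < ε.

δ = min(9/2, (81/8)ε)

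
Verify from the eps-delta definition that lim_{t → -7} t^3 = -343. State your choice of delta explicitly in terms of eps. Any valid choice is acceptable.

delta = min(1, eps/169)

Let eps > 0 be given. We seek delta > 0 with 0 < |t + 7| < delta ⇒ |t^3 + 343| < eps.
Factor: t^3 + 343 = (t + 7)(t^2 - 7t + 49), so |t^3 + 343| = |t + 7|·|t^2 - 7t + 49|.
Impose delta ≤ 1 so that |t| < 8; then |t^2 - 7t + 49| ≤ 169.
Hence |t^3 + 343| ≤ 169|t + 7|, which is < eps once |t + 7| < eps/169.
Take delta = min(1, eps/169). If 0 < |t + 7| < delta then both bounds hold and |t^3 + 343| ≤ 169|t + 7| < 169·(eps/169) = eps.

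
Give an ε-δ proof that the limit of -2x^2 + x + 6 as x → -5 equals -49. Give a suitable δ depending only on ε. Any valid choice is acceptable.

Let ε > 0. We want δ > 0 such that 0 < |x + 5| < δ implies |(-2x^2 + x + 6) + 49| < ε.
(-2x^2 + x + 6) + 49 = -2x^2 + x + 55 = (x + 5)(-2x + 11).
So |(-2x^2 + x + 6) + 49| = |x + 5|·|-2x + 11|.
Require δ ≤ 1. Then |x + 5| < 1 gives |x| < 6, and by the triangle inequality |-2x + 11| ≤ 2·6 + 11 = 23.
Hence |(-2x^2 + x + 6) + 49| ≤ 23|x + 5| < ε provided |x + 5| < ε/23.
Choosing δ = min(1, ε/23) ensures both conditions, hence |(-2x^2 + x + 6) + 49| < ε.

δ = min(1, ε/23)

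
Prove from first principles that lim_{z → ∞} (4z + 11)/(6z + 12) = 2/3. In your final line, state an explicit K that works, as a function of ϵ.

K = (1/2)/ϵ

Let ϵ > 0 be given. We seek K > 0 such that z > K implies |(4z + 11)/(6z + 12) − (2/3)| < ϵ.
(4z + 11)/(6z + 12) − (2/3) = (6(4z + 11) − 4(6z + 12)) / (6(6z + 12)) = 18/(6(6z + 12)).
For z > 0 we have 6z + 12 > 6z, so |(4z + 11)/(6z + 12) − (2/3)| = 18/(6(6z + 12)) < 18/(6·6z) = (1/2)/z.
Thus |(4z + 11)/(6z + 12) − (2/3)| < ϵ whenever z > (1/2)/ϵ.
Take K = (1/2)/ϵ. If z > K then |(4z + 11)/(6z + 12) − (2/3)| < (1/2)/z < ϵ.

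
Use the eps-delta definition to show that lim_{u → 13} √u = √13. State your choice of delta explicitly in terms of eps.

Let eps > 0. We want delta > 0 such that 0 < |u − 13| < delta implies |√u − √13| < eps.
Multiplying by the conjugate, |√u − √13| = |u − 13|/(√u + √13).
Restrict delta ≤ 13 so that |u − 13| < 13 forces u > 0, and then √u + √13 > √13.
Hence |√u − √13| < |u − 13|/√13, which is < eps once |u − 13| < √13·eps.
Take delta = min(13, √13·eps). If 0 < |u − 13| < delta then u > 0 and |√u − √13| < |u − 13|/√13 < eps.

delta = min(13, √13·eps)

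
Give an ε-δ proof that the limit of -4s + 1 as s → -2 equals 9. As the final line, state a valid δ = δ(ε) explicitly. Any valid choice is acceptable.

δ = ε/4

Suppose ε > 0. We need δ > 0 so that 0 < |s + 2| < δ implies |(-4s + 1) − 9| < ε.
Since (-4s + 1) − 9 = -4(s + 2), we have |(-4s + 1) − 9| = 4|s + 2|.
So 4|s + 2| < ε exactly when |s + 2| < ε/4.
Take δ = ε/4. If 0 < |s + 2| < δ then |(-4s + 1) − 9| = 4|s + 2| < 4·(ε/4) = ε.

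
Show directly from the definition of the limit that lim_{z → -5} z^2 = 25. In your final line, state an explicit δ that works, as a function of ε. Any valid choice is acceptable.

δ = min(1, ε/11)

Let ε > 0. We seek δ > 0 with 0 < |z + 5| < δ ⇒ |z^2 − 25| < ε.
Factor: z^2 − 25 = (z + 5)(z - 5), so |z^2 − 25| = |z + 5|·|z - 5|.
Restrict δ ≤ 1. Then |z + 5| < 1 gives |z| < 6, so by the triangle inequality |z - 5| ≤ 6 + 5 = 11.
Hence |z^2 − 25| ≤ 11|z + 5|, which is < ε once |z + 5| < ε/11.
Take δ = min(1, ε/11). If 0 < |z + 5| < δ then both bounds hold and |z^2 − 25| ≤ 11|z + 5| < 11·(ε/11) = ε.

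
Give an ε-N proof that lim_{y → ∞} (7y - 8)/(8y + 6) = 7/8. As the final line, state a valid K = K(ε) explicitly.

Fix ε > 0. We seek K > 0 such that y > K implies |(7y - 8)/(8y + 6) − (7/8)| < ε.
(7y - 8)/(8y + 6) − (7/8) = (8(7y - 8) − 7(8y + 6)) / (8(8y + 6)) = -106/(8(8y + 6)).
For y > 0 we have 8y + 6 > 8y, so |(7y - 8)/(8y + 6) − (7/8)| = 106/(8(8y + 6)) < 106/(8·8y) = (53/32)/y.
Thus |(7y - 8)/(8y + 6) − (7/8)| < ε whenever y > (53/32)/ε.
Take K = (53/32)/ε. If y > K then |(7y - 8)/(8y + 6) − (7/8)| < (53/32)/y < ε.

K = (53/32)/ε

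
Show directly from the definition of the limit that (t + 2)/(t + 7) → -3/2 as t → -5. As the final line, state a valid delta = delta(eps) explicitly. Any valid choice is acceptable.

delta = min(1, (2/5)eps)

Fix eps > 0. We want delta > 0 with 0 < |t + 5| < delta ⇒ |(t + 2)/(t + 7) + 3/2| < eps.
Combining over a common denominator, (t + 2)/(t + 7) + 3/2 = [(t + 2)·2 − (-3)·(t + 7)] / [2·(t + 7)] = 5(t + 5) / (2(t + 7)).
So |(t + 2)/(t + 7) + 3/2| = 5|t + 5| / (2·|t + 7|).
Restrict delta ≤ 1. Then |t + 5| < 1 gives |t + 7| = |(t + 5) + 2| ≥ 2 − 1 = 1.
Hence |(t + 2)/(t + 7) + 3/2| < 5|t + 5|/(2·1) = (5/2)|t + 5|, which is < eps once |t + 5| < (2/5)eps.
Take delta = min(1, (2/5)eps). Then 0 < |t + 5| < delta forces both bounds, so |(t + 2)/(t + 7) + 3/2| < eps.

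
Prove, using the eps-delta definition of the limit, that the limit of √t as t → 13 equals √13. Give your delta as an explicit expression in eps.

Suppose eps > 0. We want delta > 0 such that 0 < |t − 13| < delta implies |√t − √13| < eps.
Rationalise: √t − √13 = (t − 13)/(√t + √13), so |√t − √13| = |t − 13|/(√t + √13).
Restrict delta ≤ 13 so that |t − 13| < 13 forces t > 0, and then √t + √13 > √13.
Hence |√t − √13| < |t − 13|/√13, which is < eps once |t − 13| < √13·eps.
Take delta = min(13, √13·eps). If 0 < |t − 13| < delta then t > 0 and |√t − √13| < |t − 13|/√13 < eps.

delta = min(13, √13·eps)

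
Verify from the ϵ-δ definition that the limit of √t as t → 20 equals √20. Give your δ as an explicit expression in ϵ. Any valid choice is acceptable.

δ = min(20, √20·ϵ)

Let ϵ > 0. We want δ > 0 such that 0 < |t − 20| < δ implies |√t − √20| < ϵ.
Rationalise: √t − √20 = (t − 20)/(√t + √20), so |√t − √20| = |t − 20|/(√t + √20).
Restrict δ ≤ 20 so that |t − 20| < 20 forces t > 0, and then √t + √20 > √20.
Hence |√t − √20| < |t − 20|/√20, which is < ϵ once |t − 20| < √20·ϵ.
Take δ = min(20, √20·ϵ). If 0 < |t − 20| < δ then t > 0 and |√t − √20| < |t − 20|/√20 < ϵ.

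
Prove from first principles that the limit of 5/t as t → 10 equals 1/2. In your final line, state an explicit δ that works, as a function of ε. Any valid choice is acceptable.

Let ε > 0. We seek δ > 0 such that 0 < |t − 10| < δ implies |5/t − (1/2)| < ε.
|5/t − (1/2)| = 5·|10 − t|/(10·|t|) = 5|t − 10|/(10|t|).
Restrict δ ≤ 5. Then |t − 10| < 5 gives |t| > 5, so 10|t| > 50.
Then |5/t − (1/2)| < 5|t − 10|/50, which is < ε when |t − 10| < 10ε.
Take δ = min(5, 10ε). Then 0 < |t − 10| < δ gives both |t − 10| < 5 and |t − 10| < 10ε, so |5/t − (1/2)| < ε.

δ = min(5, 10ε)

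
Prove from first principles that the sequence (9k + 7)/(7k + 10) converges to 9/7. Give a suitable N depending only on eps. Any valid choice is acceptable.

Let eps > 0. For k ≥ 1, |(9k + 7)/(7k + 10) − (9/7)| = |-41|/(7(7k + 10)) = 41/(7(7k + 10)).
Since 7k + 10 ≥ 7k for k ≥ 1, this is ≤ 41/(7·7k) = (41/49)/k.
So |(9k + 7)/(7k + 10) − (9/7)| < eps whenever k > (41/49)/eps.
Take N = (41/49)/eps. If k > N then |(9k + 7)/(7k + 10) − (9/7)| ≤ (41/49)/k < eps.

N = (41/49)/eps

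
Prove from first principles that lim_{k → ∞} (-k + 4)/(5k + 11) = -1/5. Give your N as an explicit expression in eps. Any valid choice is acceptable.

N = (31/25)/eps

Let eps > 0 be given. For k ≥ 1, |(-k + 4)/(5k + 11) + 1/5| = |31|/(5(5k + 11)) = 31/(5(5k + 11)).
Since 5k + 11 ≥ 5k for k ≥ 1, this is ≤ 31/(5·5k) = (31/25)/k.
So |(-k + 4)/(5k + 11) + 1/5| < eps whenever k > (31/25)/eps.
Take N = (31/25)/eps. If k > N then |(-k + 4)/(5k + 11) + 1/5| ≤ (31/25)/k < eps.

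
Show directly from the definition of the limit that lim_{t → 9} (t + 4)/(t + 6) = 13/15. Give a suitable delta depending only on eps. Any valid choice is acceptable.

delta = min(15/2, (225/4)eps)

Fix eps > 0. We want delta > 0 with 0 < |t − 9| < delta ⇒ |(t + 4)/(t + 6) − (13/15)| < eps.
Combining over a common denominator, (t + 4)/(t + 6) − (13/15) = [(t + 4)·15 − 13·(t + 6)] / [15·(t + 6)] = 2(t − 9) / (15(t + 6)).
So |(t + 4)/(t + 6) − (13/15)| = 2|t − 9| / (15·|t + 6|).
Restrict delta ≤ 15/2. Then |t − 9| < 15/2 gives |t + 6| = |(t − 9) + 15| ≥ 15 − 15/2 = 15/2.
Hence |(t + 4)/(t + 6) − (13/15)| < 2|t − 9|/(15·(15/2)) = (4/225)|t − 9|, which is < eps once |t − 9| < (225/4)eps.
Take delta = min(15/2, (225/4)eps). Then 0 < |t − 9| < delta forces both bounds, so |(t + 4)/(t + 6) − (13/15)| < eps.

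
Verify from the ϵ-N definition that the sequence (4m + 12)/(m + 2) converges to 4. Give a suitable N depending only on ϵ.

Let ϵ > 0. For m ≥ 1, |(4m + 12)/(m + 2) − 4| = |4|/((m + 2)) = 4/((m + 2)).
Since m + 2 ≥ m for m ≥ 1, this is ≤ 4/(m) = 4/m.
So |(4m + 12)/(m + 2) − 4| < ϵ whenever m > 4/ϵ.
Take N = 4/ϵ. If m > N then |(4m + 12)/(m + 2) − 4| ≤ 4/m < ϵ.

N = 4/ϵ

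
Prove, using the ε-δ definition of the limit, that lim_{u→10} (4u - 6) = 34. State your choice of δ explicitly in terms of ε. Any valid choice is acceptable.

δ = ε/4

Fix ε > 0. We need δ > 0 so that 0 < |u − 10| < δ implies |(4u - 6) − 34| < ε.
Since (4u - 6) − 34 = 4(u − 10), we have |(4u - 6) − 34| = 4|u − 10|.
So 4|u − 10| < ε exactly when |u − 10| < ε/4.
Take δ = ε/4. If 0 < |u − 10| < δ then |(4u - 6) − 34| = 4|u − 10| < 4·(ε/4) = ε.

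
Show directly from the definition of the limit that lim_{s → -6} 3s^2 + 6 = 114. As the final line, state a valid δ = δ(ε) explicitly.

δ = min(1, ε/39)

Let ε > 0 be given. We want δ > 0 such that 0 < |s + 6| < δ implies |(3s^2 + 6) − 114| < ε.
(3s^2 + 6) − 114 = 3s^2 - 108 = (s + 6)(3s - 18).
So |(3s^2 + 6) − 114| = |s + 6|·|3s - 18|.
Assume first that |s + 6| < 1, so |s| < 7. Then |3s - 18| ≤ 3·7 + 18 = 39.
Hence |(3s^2 + 6) − 114| ≤ 39|s + 6| < ε provided |s + 6| < ε/39.
Choosing δ = min(1, ε/39) ensures both conditions, hence |(3s^2 + 6) − 114| < ε.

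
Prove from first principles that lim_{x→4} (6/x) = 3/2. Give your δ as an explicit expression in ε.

δ = min(2, (4/3)ε)

Let ε > 0. We seek δ > 0 such that 0 < |x − 4| < δ implies |6/x − (3/2)| < ε.
|6/x − (3/2)| = 6·|4 − x|/(4·|x|) = 6|x − 4|/(4|x|).
Restrict δ ≤ 2. Then |x − 4| < 2 gives |x| > 2, so 4|x| > 8.
Then |6/x − (3/2)| < 6|x − 4|/8, which is < ε when |x − 4| < (4/3)ε.
Take δ = min(2, (4/3)ε). Then 0 < |x − 4| < δ gives both |x − 4| < 2 and |x − 4| < (4/3)ε, so |6/x − (3/2)| < ε.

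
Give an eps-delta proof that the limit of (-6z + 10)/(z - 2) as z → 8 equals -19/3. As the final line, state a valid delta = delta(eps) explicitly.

delta = min(3, 9eps)

Let eps > 0 be given. We want delta > 0 with 0 < |z − 8| < delta ⇒ |(-6z + 10)/(z - 2) + 19/3| < eps.
Combining over a common denominator, (-6z + 10)/(z - 2) + 19/3 = [(-6z + 10)·6 − (-38)·(z - 2)] / [6·(z - 2)] = 2(z − 8) / (6(z - 2)).
So |(-6z + 10)/(z - 2) + 19/3| = 2|z − 8| / (6·|z − 2|).
Restrict delta ≤ 3. Then |z − 8| < 3 gives |z − 2| = |(z − 8) + 6| ≥ 6 − 3 = 3.
Hence |(-6z + 10)/(z - 2) + 19/3| < 2|z − 8|/(6·3) = (1/9)|z − 8|, which is < eps once |z − 8| < 9eps.
Take delta = min(3, 9eps). Then 0 < |z − 8| < delta forces both bounds, so |(-6z + 10)/(z - 2) + 19/3| < eps.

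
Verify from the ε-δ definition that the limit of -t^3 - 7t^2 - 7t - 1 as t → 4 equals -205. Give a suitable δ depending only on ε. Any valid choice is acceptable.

δ = min(1, ε/131)

Let ε > 0 be given. We want δ > 0 such that 0 < |t − 4| < δ implies |(-t^3 - 7t^2 - 7t - 1) + 205| < ε.
(-t^3 - 7t^2 - 7t - 1) + 205 = -t^3 - 7t^2 - 7t + 204 = (t − 4)(-t^2 - 11t - 51).
So |(-t^3 - 7t^2 - 7t - 1) + 205| = |t − 4|·|-t^2 - 11t - 51|.
Require δ ≤ 1. Then |t − 4| < 1 gives |t| < 5, and by the triangle inequality |-t^2 - 11t - 51| ≤ 5^2 + 11·5 + 51 = 131.
Hence |(-t^3 - 7t^2 - 7t - 1) + 205| ≤ 131|t − 4| < ε provided |t − 4| < ε/131.
Take δ = min(1, ε/131). Then 0 < |t − 4| < δ gives both |t − 4| < 1 and |t − 4| < ε/131, so |(-t^3 - 7t^2 - 7t - 1) + 205| < ε.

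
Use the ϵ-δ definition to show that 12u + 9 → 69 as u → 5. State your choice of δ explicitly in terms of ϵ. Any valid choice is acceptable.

δ = ϵ/12

Let ϵ > 0 be given. We need δ > 0 so that 0 < |u − 5| < δ implies |(12u + 9) − 69| < ϵ.
|(12u + 9) − 69| = |12u - 60| = 12|u − 5|.
Thus it suffices that |u − 5| < ϵ/12.
Take δ = ϵ/12. If 0 < |u − 5| < δ then |(12u + 9) − 69| = 12|u − 5| < 12·(ϵ/12) = ϵ.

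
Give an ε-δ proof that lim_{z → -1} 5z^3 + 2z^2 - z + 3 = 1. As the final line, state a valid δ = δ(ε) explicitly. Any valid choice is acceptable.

δ = min(1, ε/28)

Let ε > 0. We want δ > 0 such that 0 < |z + 1| < δ implies |(5z^3 + 2z^2 - z + 3) − 1| < ε.
(5z^3 + 2z^2 - z + 3) − 1 = 5z^3 + 2z^2 - z + 2 = (z + 1)(5z^2 - 3z + 2).
So |(5z^3 + 2z^2 - z + 3) − 1| = |z + 1|·|5z^2 - 3z + 2|.
Assume first that |z + 1| < 1, so |z| < 2. Then |5z^2 - 3z + 2| ≤ 5·2^2 + 3·2 + 2 = 28.
Hence |(5z^3 + 2z^2 - z + 3) − 1| ≤ 28|z + 1| < ε provided |z + 1| < ε/28.
Choosing δ = min(1, ε/28) ensures both conditions, hence |(5z^3 + 2z^2 - z + 3) − 1| < ε.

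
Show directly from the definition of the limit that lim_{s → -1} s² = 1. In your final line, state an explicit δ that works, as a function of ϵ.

δ = min(2, ϵ/4)

Let ϵ > 0. We seek δ > 0 with 0 < |s + 1| < δ ⇒ |s² − 1| < ϵ.
Factor: s² − 1 = (s + 1)(s - 1), so |s² − 1| = |s + 1|·|s - 1|.
Restrict δ ≤ 2. Then |s + 1| < 2 gives |s| < 3, so by the triangle inequality |s - 1| ≤ 3 + 1 = 4.
Hence |s² − 1| ≤ 4|s + 1|, which is < ϵ once |s + 1| < ϵ/4.
Take δ = min(2, ϵ/4). If 0 < |s + 1| < δ then both bounds hold and |s² − 1| ≤ 4|s + 1| < 4·(ϵ/4) = ϵ.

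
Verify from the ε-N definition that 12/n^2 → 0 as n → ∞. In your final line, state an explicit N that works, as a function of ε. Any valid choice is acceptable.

N = (12/ε)^{1/2}

Let ε > 0. For n ≥ 1, |12/n^2 − 0| = 12/n^2.
12/n^2 < ε ⇔ n^2 > 12/ε ⇔ n > (12/ε)^{1/2}.
Take N = (12/ε)^{1/2}. Then n > N implies 12/n^2 < ε.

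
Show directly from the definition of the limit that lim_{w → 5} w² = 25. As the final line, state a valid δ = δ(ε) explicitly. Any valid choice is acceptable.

Fix ε > 0. We seek δ > 0 with 0 < |w − 5| < δ ⇒ |w² − 25| < ε.
Factor: w² − 25 = (w − 5)(w + 5), so |w² − 25| = |w − 5|·|w + 5|.
Restrict δ ≤ 1. Then |w − 5| < 1 gives |w| < 6, so by the triangle inequality |w + 5| ≤ 6 + 5 = 11.
Hence |w² − 25| ≤ 11|w − 5|, which is < ε once |w − 5| < ε/11.
Take δ = min(1, ε/11). If 0 < |w − 5| < δ then both bounds hold and |w² − 25| ≤ 11|w − 5| < 11·(ε/11) = ε.

δ = min(1, ε/11)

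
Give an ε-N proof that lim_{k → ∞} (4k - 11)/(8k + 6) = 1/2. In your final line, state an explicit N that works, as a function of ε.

N = (7/4)/ε

Let ε > 0. For k ≥ 1, |(4k - 11)/(8k + 6) − (1/2)| = |-112|/(8(8k + 6)) = 112/(8(8k + 6)).
Since 8k + 6 ≥ 8k for k ≥ 1, this is ≤ 112/(8·8k) = (7/4)/k.
So |(4k - 11)/(8k + 6) − (1/2)| < ε whenever k > (7/4)/ε.
Take N = (7/4)/ε. If k > N then |(4k - 11)/(8k + 6) − (1/2)| ≤ (7/4)/k < ε.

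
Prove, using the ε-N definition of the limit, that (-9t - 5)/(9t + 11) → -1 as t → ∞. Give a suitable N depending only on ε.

Fix ε > 0. We seek N > 0 such that t > N implies |(-9t - 5)/(9t + 11) + 1| < ε.
(-9t - 5)/(9t + 11) + 1 = (9(-9t - 5) − (-9)(9t + 11)) / (9(9t + 11)) = 54/(9(9t + 11)).
For t > 0 we have 9t + 11 > 9t, so |(-9t - 5)/(9t + 11) + 1| = 54/(9(9t + 11)) < 54/(9·9t) = (2/3)/t.
Thus |(-9t - 5)/(9t + 11) + 1| < ε whenever t > (2/3)/ε.
Take N = (2/3)/ε. If t > N then |(-9t - 5)/(9t + 11) + 1| < (2/3)/t < ε.

N = (2/3)/ε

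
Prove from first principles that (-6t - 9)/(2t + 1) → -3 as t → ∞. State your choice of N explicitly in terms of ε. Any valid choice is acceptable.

N = 3/ε

Fix ε > 0. We seek N > 0 such that t > N implies |(-6t - 9)/(2t + 1) + 3| < ε.
(-6t - 9)/(2t + 1) + 3 = (2(-6t - 9) − (-6)(2t + 1)) / (2(2t + 1)) = -12/(2(2t + 1)).
For t > 0 we have 2t + 1 > 2t, so |(-6t - 9)/(2t + 1) + 3| = 12/(2(2t + 1)) < 12/(2·2t) = 3/t.
Thus |(-6t - 9)/(2t + 1) + 3| < ε whenever t > 3/ε.
Take N = 3/ε. If t > N then |(-6t - 9)/(2t + 1) + 3| < 3/t < ε.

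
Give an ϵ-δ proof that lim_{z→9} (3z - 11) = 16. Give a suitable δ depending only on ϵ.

Suppose ϵ > 0. We need δ > 0 so that 0 < |z − 9| < δ implies |(3z - 11) − 16| < ϵ.
Since (3z - 11) − 16 = 3(z − 9), we have |(3z - 11) − 16| = 3|z − 9|.
So 3|z − 9| < ϵ exactly when |z − 9| < ϵ/3.
Choosing δ = ϵ/3 gives |(3z - 11) − 16| = 3|z − 9| < ϵ whenever |z − 9| < δ.

δ = ϵ/3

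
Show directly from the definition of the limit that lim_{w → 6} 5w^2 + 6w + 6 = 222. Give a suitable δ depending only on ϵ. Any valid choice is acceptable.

Let ϵ > 0 be given. We want δ > 0 such that 0 < |w − 6| < δ implies |(5w^2 + 6w + 6) − 222| < ϵ.
(5w^2 + 6w + 6) − 222 = 5w^2 + 6w - 216 = (w − 6)(5w + 36).
So |(5w^2 + 6w + 6) − 222| = |w − 6|·|5w + 36|.
Assume first that |w − 6| < 1, so |w| < 7. Then |5w + 36| ≤ 5·7 + 36 = 71.
Hence |(5w^2 + 6w + 6) − 222| ≤ 71|w − 6| < ϵ provided |w − 6| < ϵ/71.
Choosing δ = min(1, ϵ/71) ensures both conditions, hence |(5w^2 + 6w + 6) − 222| < ϵ.

δ = min(1, ϵ/71)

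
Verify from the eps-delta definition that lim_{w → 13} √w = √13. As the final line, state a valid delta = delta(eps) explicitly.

delta = min(13, √13·eps)

Suppose eps > 0. We want delta > 0 such that 0 < |w − 13| < delta implies |√w − √13| < eps.
Rationalise: √w − √13 = (w − 13)/(√w + √13), so |√w − √13| = |w − 13|/(√w + √13).
Restrict delta ≤ 13 so that |w − 13| < 13 forces w > 0, and then √w + √13 > √13.
Hence |√w − √13| < |w − 13|/√13, which is < eps once |w − 13| < √13·eps.
Take delta = min(13, √13·eps). If 0 < |w − 13| < delta then w > 0 and |√w − √13| < |w − 13|/√13 < eps.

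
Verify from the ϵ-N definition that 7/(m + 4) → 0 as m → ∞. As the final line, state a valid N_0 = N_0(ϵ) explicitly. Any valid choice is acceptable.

Fix ϵ > 0. For m ≥ 1, |7/(m + 4) − 0| = 7/(m + 4) ≤ 7/m.
We need 7/m < ϵ, i.e. m > 7/ϵ.
Take N_0 = 7/ϵ. If m > N_0 then |7/(m + 4)| ≤ 7/m < ϵ.

N_0 = 7/ϵ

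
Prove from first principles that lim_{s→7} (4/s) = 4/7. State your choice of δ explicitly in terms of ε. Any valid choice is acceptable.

Fix ε > 0. We seek δ > 0 such that 0 < |s − 7| < δ implies |4/s − (4/7)| < ε.
|4/s − (4/7)| = 4·|7 − s|/(7·|s|) = 4|s − 7|/(7|s|).
Restrict δ ≤ 7/2. Then |s − 7| < 7/2 gives |s| > 7/2, so 7|s| > 49/2.
Then |4/s − (4/7)| < 4|s − 7|/(49/2), which is < ε when |s − 7| < (49/8)ε.
Take δ = min(7/2, (49/8)ε). Then 0 < |s − 7| < δ gives both |s − 7| < 7/2 and |s − 7| < (49/8)ε, so |4/s − (4/7)| < ε.

δ = min(7/2, (49/8)ε)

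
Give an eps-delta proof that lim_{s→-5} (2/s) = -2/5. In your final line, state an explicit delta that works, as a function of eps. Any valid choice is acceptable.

Let eps > 0. We seek delta > 0 such that 0 < |s + 5| < delta implies |2/s + 2/5| < eps.
|2/s + 2/5| = 2·|-5 − s|/(5·|s|) = 2|s + 5|/(5|s|).
Restrict delta ≤ 5/2. Then |s + 5| < 5/2 gives |s| > 5/2, so 5|s| > 25/2.
Then |2/s + 2/5| < 2|s + 5|/(25/2), which is < eps when |s + 5| < (25/4)eps.
Take delta = min(5/2, (25/4)eps). Then 0 < |s + 5| < delta gives both |s + 5| < 5/2 and |s + 5| < (25/4)eps, so |2/s + 2/5| < eps.

delta = min(5/2, (25/4)eps)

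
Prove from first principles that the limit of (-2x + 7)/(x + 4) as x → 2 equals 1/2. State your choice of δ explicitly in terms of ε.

δ = min(3, (6/5)ε)

Fix ε > 0. We want δ > 0 with 0 < |x − 2| < δ ⇒ |(-2x + 7)/(x + 4) − (1/2)| < ε.
Combining over a common denominator, (-2x + 7)/(x + 4) − (1/2) = [(-2x + 7)·6 − 3·(x + 4)] / [6·(x + 4)] = -15(x − 2) / (6(x + 4)).
So |(-2x + 7)/(x + 4) − (1/2)| = 15|x − 2| / (6·|x + 4|).
Require δ ≤ 3, so |x + 4| ≥ |6| − |x − 2| > 6 − 3 = 3.
Hence |(-2x + 7)/(x + 4) − (1/2)| < 15|x − 2|/(6·3) = (5/6)|x − 2|, which is < ε once |x − 2| < (6/5)ε.
Take δ = min(3, (6/5)ε). Then 0 < |x − 2| < δ forces both bounds, so |(-2x + 7)/(x + 4) − (1/2)| < ε.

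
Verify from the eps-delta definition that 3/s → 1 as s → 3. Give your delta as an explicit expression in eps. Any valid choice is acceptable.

Fix eps > 0. We seek delta > 0 such that 0 < |s − 3| < delta implies |3/s − 1| < eps.
|3/s − 1| = 3·|3 − s|/(3·|s|) = 3|s − 3|/(3|s|).
Require delta ≤ 3/2 so that |s| > 3 − 3/2 = 3/2, hence 3|s| > 9/2.
Then |3/s − 1| < 3|s − 3|/(9/2), which is < eps when |s − 3| < (3/2)eps.
Take delta = min(3/2, (3/2)eps). Then 0 < |s − 3| < delta gives both |s − 3| < 3/2 and |s − 3| < (3/2)eps, so |3/s − 1| < eps.

delta = min(3/2, (3/2)eps)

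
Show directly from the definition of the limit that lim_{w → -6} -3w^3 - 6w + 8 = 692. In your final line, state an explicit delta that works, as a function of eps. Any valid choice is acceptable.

delta = min(1, eps/387)

Fix eps > 0. We want delta > 0 such that 0 < |w + 6| < delta implies |(-3w^3 - 6w + 8) − 692| < eps.
(-3w^3 - 6w + 8) − 692 = -3w^3 - 6w - 684 = (w + 6)(-3w^2 + 18w - 114).
So |(-3w^3 - 6w + 8) − 692| = |w + 6|·|-3w^2 + 18w - 114|.
Assume first that |w + 6| < 1, so |w| < 7. Then |-3w^2 + 18w - 114| ≤ 3·7^2 + 18·7 + 114 = 387.
Hence |(-3w^3 - 6w + 8) − 692| ≤ 387|w + 6| < eps provided |w + 6| < eps/387.
Take delta = min(1, eps/387). Then 0 < |w + 6| < delta gives both |w + 6| < 1 and |w + 6| < eps/387, so |(-3w^3 - 6w + 8) − 692| < eps.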